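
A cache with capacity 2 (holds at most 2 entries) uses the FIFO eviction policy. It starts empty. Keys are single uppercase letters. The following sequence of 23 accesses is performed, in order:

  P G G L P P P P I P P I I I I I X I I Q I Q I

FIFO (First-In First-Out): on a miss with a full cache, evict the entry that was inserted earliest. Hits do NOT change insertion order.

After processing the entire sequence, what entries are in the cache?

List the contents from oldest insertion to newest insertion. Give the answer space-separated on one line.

FIFO simulation (capacity=2):
  1. access P: MISS. Cache (old->new): [P]
  2. access G: MISS. Cache (old->new): [P G]
  3. access G: HIT. Cache (old->new): [P G]
  4. access L: MISS, evict P. Cache (old->new): [G L]
  5. access P: MISS, evict G. Cache (old->new): [L P]
  6. access P: HIT. Cache (old->new): [L P]
  7. access P: HIT. Cache (old->new): [L P]
  8. access P: HIT. Cache (old->new): [L P]
  9. access I: MISS, evict L. Cache (old->new): [P I]
  10. access P: HIT. Cache (old->new): [P I]
  11. access P: HIT. Cache (old->new): [P I]
  12. access I: HIT. Cache (old->new): [P I]
  13. access I: HIT. Cache (old->new): [P I]
  14. access I: HIT. Cache (old->new): [P I]
  15. access I: HIT. Cache (old->new): [P I]
  16. access I: HIT. Cache (old->new): [P I]
  17. access X: MISS, evict P. Cache (old->new): [I X]
  18. access I: HIT. Cache (old->new): [I X]
  19. access I: HIT. Cache (old->new): [I X]
  20. access Q: MISS, evict I. Cache (old->new): [X Q]
  21. access I: MISS, evict X. Cache (old->new): [Q I]
  22. access Q: HIT. Cache (old->new): [Q I]
  23. access I: HIT. Cache (old->new): [Q I]
Total: 15 hits, 8 misses, 6 evictions

Answer: Q I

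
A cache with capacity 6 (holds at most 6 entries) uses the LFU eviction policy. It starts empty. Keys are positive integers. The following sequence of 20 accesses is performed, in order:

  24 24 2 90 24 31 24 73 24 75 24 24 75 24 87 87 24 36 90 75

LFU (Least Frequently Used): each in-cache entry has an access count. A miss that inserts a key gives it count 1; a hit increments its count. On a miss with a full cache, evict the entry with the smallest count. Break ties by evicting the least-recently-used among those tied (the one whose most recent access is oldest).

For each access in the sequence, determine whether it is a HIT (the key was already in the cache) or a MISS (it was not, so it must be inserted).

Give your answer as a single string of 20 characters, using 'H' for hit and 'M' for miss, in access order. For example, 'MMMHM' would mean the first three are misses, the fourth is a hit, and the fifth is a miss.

Answer: MHMMHMHMHMHHHHMHHMMH

Derivation:
LFU simulation (capacity=6):
  1. access 24: MISS. Cache: [24(c=1)]
  2. access 24: HIT, count now 2. Cache: [24(c=2)]
  3. access 2: MISS. Cache: [2(c=1) 24(c=2)]
  4. access 90: MISS. Cache: [2(c=1) 90(c=1) 24(c=2)]
  5. access 24: HIT, count now 3. Cache: [2(c=1) 90(c=1) 24(c=3)]
  6. access 31: MISS. Cache: [2(c=1) 90(c=1) 31(c=1) 24(c=3)]
  7. access 24: HIT, count now 4. Cache: [2(c=1) 90(c=1) 31(c=1) 24(c=4)]
  8. access 73: MISS. Cache: [2(c=1) 90(c=1) 31(c=1) 73(c=1) 24(c=4)]
  9. access 24: HIT, count now 5. Cache: [2(c=1) 90(c=1) 31(c=1) 73(c=1) 24(c=5)]
  10. access 75: MISS. Cache: [2(c=1) 90(c=1) 31(c=1) 73(c=1) 75(c=1) 24(c=5)]
  11. access 24: HIT, count now 6. Cache: [2(c=1) 90(c=1) 31(c=1) 73(c=1) 75(c=1) 24(c=6)]
  12. access 24: HIT, count now 7. Cache: [2(c=1) 90(c=1) 31(c=1) 73(c=1) 75(c=1) 24(c=7)]
  13. access 75: HIT, count now 2. Cache: [2(c=1) 90(c=1) 31(c=1) 73(c=1) 75(c=2) 24(c=7)]
  14. access 24: HIT, count now 8. Cache: [2(c=1) 90(c=1) 31(c=1) 73(c=1) 75(c=2) 24(c=8)]
  15. access 87: MISS, evict 2(c=1). Cache: [90(c=1) 31(c=1) 73(c=1) 87(c=1) 75(c=2) 24(c=8)]
  16. access 87: HIT, count now 2. Cache: [90(c=1) 31(c=1) 73(c=1) 75(c=2) 87(c=2) 24(c=8)]
  17. access 24: HIT, count now 9. Cache: [90(c=1) 31(c=1) 73(c=1) 75(c=2) 87(c=2) 24(c=9)]
  18. access 36: MISS, evict 90(c=1). Cache: [31(c=1) 73(c=1) 36(c=1) 75(c=2) 87(c=2) 24(c=9)]
  19. access 90: MISS, evict 31(c=1). Cache: [73(c=1) 36(c=1) 90(c=1) 75(c=2) 87(c=2) 24(c=9)]
  20. access 75: HIT, count now 3. Cache: [73(c=1) 36(c=1) 90(c=1) 87(c=2) 75(c=3) 24(c=9)]
Total: 11 hits, 9 misses, 3 evictions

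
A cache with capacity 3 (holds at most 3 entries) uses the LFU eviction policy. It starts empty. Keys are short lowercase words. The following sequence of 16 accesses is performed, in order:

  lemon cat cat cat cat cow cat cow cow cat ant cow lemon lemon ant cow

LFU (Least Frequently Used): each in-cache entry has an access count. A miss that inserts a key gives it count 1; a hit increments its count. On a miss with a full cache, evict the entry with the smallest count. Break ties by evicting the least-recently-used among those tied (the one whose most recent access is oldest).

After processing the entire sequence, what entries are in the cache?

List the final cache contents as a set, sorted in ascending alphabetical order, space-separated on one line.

Answer: ant cat cow

Derivation:
LFU simulation (capacity=3):
  1. access lemon: MISS. Cache: [lemon(c=1)]
  2. access cat: MISS. Cache: [lemon(c=1) cat(c=1)]
  3. access cat: HIT, count now 2. Cache: [lemon(c=1) cat(c=2)]
  4. access cat: HIT, count now 3. Cache: [lemon(c=1) cat(c=3)]
  5. access cat: HIT, count now 4. Cache: [lemon(c=1) cat(c=4)]
  6. access cow: MISS. Cache: [lemon(c=1) cow(c=1) cat(c=4)]
  7. access cat: HIT, count now 5. Cache: [lemon(c=1) cow(c=1) cat(c=5)]
  8. access cow: HIT, count now 2. Cache: [lemon(c=1) cow(c=2) cat(c=5)]
  9. access cow: HIT, count now 3. Cache: [lemon(c=1) cow(c=3) cat(c=5)]
  10. access cat: HIT, count now 6. Cache: [lemon(c=1) cow(c=3) cat(c=6)]
  11. access ant: MISS, evict lemon(c=1). Cache: [ant(c=1) cow(c=3) cat(c=6)]
  12. access cow: HIT, count now 4. Cache: [ant(c=1) cow(c=4) cat(c=6)]
  13. access lemon: MISS, evict ant(c=1). Cache: [lemon(c=1) cow(c=4) cat(c=6)]
  14. access lemon: HIT, count now 2. Cache: [lemon(c=2) cow(c=4) cat(c=6)]
  15. access ant: MISS, evict lemon(c=2). Cache: [ant(c=1) cow(c=4) cat(c=6)]
  16. access cow: HIT, count now 5. Cache: [ant(c=1) cow(c=5) cat(c=6)]
Total: 10 hits, 6 misses, 3 evictions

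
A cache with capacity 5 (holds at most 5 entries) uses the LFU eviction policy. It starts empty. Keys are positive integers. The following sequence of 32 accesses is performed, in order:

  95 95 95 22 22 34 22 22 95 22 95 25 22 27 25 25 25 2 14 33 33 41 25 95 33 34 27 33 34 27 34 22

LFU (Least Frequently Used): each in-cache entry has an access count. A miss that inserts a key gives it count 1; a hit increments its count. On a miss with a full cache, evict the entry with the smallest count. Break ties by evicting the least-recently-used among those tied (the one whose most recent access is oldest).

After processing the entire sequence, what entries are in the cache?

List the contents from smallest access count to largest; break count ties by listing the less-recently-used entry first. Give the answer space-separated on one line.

LFU simulation (capacity=5):
  1. access 95: MISS. Cache: [95(c=1)]
  2. access 95: HIT, count now 2. Cache: [95(c=2)]
  3. access 95: HIT, count now 3. Cache: [95(c=3)]
  4. access 22: MISS. Cache: [22(c=1) 95(c=3)]
  5. access 22: HIT, count now 2. Cache: [22(c=2) 95(c=3)]
  6. access 34: MISS. Cache: [34(c=1) 22(c=2) 95(c=3)]
  7. access 22: HIT, count now 3. Cache: [34(c=1) 95(c=3) 22(c=3)]
  8. access 22: HIT, count now 4. Cache: [34(c=1) 95(c=3) 22(c=4)]
  9. access 95: HIT, count now 4. Cache: [34(c=1) 22(c=4) 95(c=4)]
  10. access 22: HIT, count now 5. Cache: [34(c=1) 95(c=4) 22(c=5)]
  11. access 95: HIT, count now 5. Cache: [34(c=1) 22(c=5) 95(c=5)]
  12. access 25: MISS. Cache: [34(c=1) 25(c=1) 22(c=5) 95(c=5)]
  13. access 22: HIT, count now 6. Cache: [34(c=1) 25(c=1) 95(c=5) 22(c=6)]
  14. access 27: MISS. Cache: [34(c=1) 25(c=1) 27(c=1) 95(c=5) 22(c=6)]
  15. access 25: HIT, count now 2. Cache: [34(c=1) 27(c=1) 25(c=2) 95(c=5) 22(c=6)]
  16. access 25: HIT, count now 3. Cache: [34(c=1) 27(c=1) 25(c=3) 95(c=5) 22(c=6)]
  17. access 25: HIT, count now 4. Cache: [34(c=1) 27(c=1) 25(c=4) 95(c=5) 22(c=6)]
  18. access 2: MISS, evict 34(c=1). Cache: [27(c=1) 2(c=1) 25(c=4) 95(c=5) 22(c=6)]
  19. access 14: MISS, evict 27(c=1). Cache: [2(c=1) 14(c=1) 25(c=4) 95(c=5) 22(c=6)]
  20. access 33: MISS, evict 2(c=1). Cache: [14(c=1) 33(c=1) 25(c=4) 95(c=5) 22(c=6)]
  21. access 33: HIT, count now 2. Cache: [14(c=1) 33(c=2) 25(c=4) 95(c=5) 22(c=6)]
  22. access 41: MISS, evict 14(c=1). Cache: [41(c=1) 33(c=2) 25(c=4) 95(c=5) 22(c=6)]
  23. access 25: HIT, count now 5. Cache: [41(c=1) 33(c=2) 95(c=5) 25(c=5) 22(c=6)]
  24. access 95: HIT, count now 6. Cache: [41(c=1) 33(c=2) 25(c=5) 22(c=6) 95(c=6)]
  25. access 33: HIT, count now 3. Cache: [41(c=1) 33(c=3) 25(c=5) 22(c=6) 95(c=6)]
  26. access 34: MISS, evict 41(c=1). Cache: [34(c=1) 33(c=3) 25(c=5) 22(c=6) 95(c=6)]
  27. access 27: MISS, evict 34(c=1). Cache: [27(c=1) 33(c=3) 25(c=5) 22(c=6) 95(c=6)]
  28. access 33: HIT, count now 4. Cache: [27(c=1) 33(c=4) 25(c=5) 22(c=6) 95(c=6)]
  29. access 34: MISS, evict 27(c=1). Cache: [34(c=1) 33(c=4) 25(c=5) 22(c=6) 95(c=6)]
  30. access 27: MISS, evict 34(c=1). Cache: [27(c=1) 33(c=4) 25(c=5) 22(c=6) 95(c=6)]
  31. access 34: MISS, evict 27(c=1). Cache: [34(c=1) 33(c=4) 25(c=5) 22(c=6) 95(c=6)]
  32. access 22: HIT, count now 7. Cache: [34(c=1) 33(c=4) 25(c=5) 95(c=6) 22(c=7)]
Total: 18 hits, 14 misses, 9 evictions

Answer: 34 33 25 95 22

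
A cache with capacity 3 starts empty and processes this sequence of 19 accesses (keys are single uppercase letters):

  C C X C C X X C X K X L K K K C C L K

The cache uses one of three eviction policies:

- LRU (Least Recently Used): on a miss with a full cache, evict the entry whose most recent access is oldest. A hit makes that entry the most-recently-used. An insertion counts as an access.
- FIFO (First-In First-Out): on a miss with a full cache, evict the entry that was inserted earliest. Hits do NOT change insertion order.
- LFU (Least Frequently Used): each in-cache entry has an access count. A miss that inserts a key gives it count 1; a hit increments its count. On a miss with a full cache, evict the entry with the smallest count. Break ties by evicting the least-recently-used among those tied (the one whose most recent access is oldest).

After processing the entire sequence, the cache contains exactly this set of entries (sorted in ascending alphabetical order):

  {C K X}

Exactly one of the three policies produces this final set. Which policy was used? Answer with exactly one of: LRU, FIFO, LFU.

Simulating under each policy and comparing final sets:
  LRU: final set = {C K L} -> differs
  FIFO: final set = {C K L} -> differs
  LFU: final set = {C K X} -> MATCHES target
Only LFU produces the target set.

Answer: LFU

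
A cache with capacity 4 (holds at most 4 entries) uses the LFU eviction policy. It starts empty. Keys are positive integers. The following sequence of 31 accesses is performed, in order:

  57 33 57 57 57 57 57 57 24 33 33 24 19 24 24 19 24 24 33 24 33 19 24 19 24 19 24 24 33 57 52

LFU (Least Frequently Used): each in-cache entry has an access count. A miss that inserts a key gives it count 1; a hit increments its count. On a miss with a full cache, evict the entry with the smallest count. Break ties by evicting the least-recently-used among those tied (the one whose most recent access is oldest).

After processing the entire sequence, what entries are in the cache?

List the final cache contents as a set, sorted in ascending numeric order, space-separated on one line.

Answer: 24 33 52 57

Derivation:
LFU simulation (capacity=4):
  1. access 57: MISS. Cache: [57(c=1)]
  2. access 33: MISS. Cache: [57(c=1) 33(c=1)]
  3. access 57: HIT, count now 2. Cache: [33(c=1) 57(c=2)]
  4. access 57: HIT, count now 3. Cache: [33(c=1) 57(c=3)]
  5. access 57: HIT, count now 4. Cache: [33(c=1) 57(c=4)]
  6. access 57: HIT, count now 5. Cache: [33(c=1) 57(c=5)]
  7. access 57: HIT, count now 6. Cache: [33(c=1) 57(c=6)]
  8. access 57: HIT, count now 7. Cache: [33(c=1) 57(c=7)]
  9. access 24: MISS. Cache: [33(c=1) 24(c=1) 57(c=7)]
  10. access 33: HIT, count now 2. Cache: [24(c=1) 33(c=2) 57(c=7)]
  11. access 33: HIT, count now 3. Cache: [24(c=1) 33(c=3) 57(c=7)]
  12. access 24: HIT, count now 2. Cache: [24(c=2) 33(c=3) 57(c=7)]
  13. access 19: MISS. Cache: [19(c=1) 24(c=2) 33(c=3) 57(c=7)]
  14. access 24: HIT, count now 3. Cache: [19(c=1) 33(c=3) 24(c=3) 57(c=7)]
  15. access 24: HIT, count now 4. Cache: [19(c=1) 33(c=3) 24(c=4) 57(c=7)]
  16. access 19: HIT, count now 2. Cache: [19(c=2) 33(c=3) 24(c=4) 57(c=7)]
  17. access 24: HIT, count now 5. Cache: [19(c=2) 33(c=3) 24(c=5) 57(c=7)]
  18. access 24: HIT, count now 6. Cache: [19(c=2) 33(c=3) 24(c=6) 57(c=7)]
  19. access 33: HIT, count now 4. Cache: [19(c=2) 33(c=4) 24(c=6) 57(c=7)]
  20. access 24: HIT, count now 7. Cache: [19(c=2) 33(c=4) 57(c=7) 24(c=7)]
  21. access 33: HIT, count now 5. Cache: [19(c=2) 33(c=5) 57(c=7) 24(c=7)]
  22. access 19: HIT, count now 3. Cache: [19(c=3) 33(c=5) 57(c=7) 24(c=7)]
  23. access 24: HIT, count now 8. Cache: [19(c=3) 33(c=5) 57(c=7) 24(c=8)]
  24. access 19: HIT, count now 4. Cache: [19(c=4) 33(c=5) 57(c=7) 24(c=8)]
  25. access 24: HIT, count now 9. Cache: [19(c=4) 33(c=5) 57(c=7) 24(c=9)]
  26. access 19: HIT, count now 5. Cache: [33(c=5) 19(c=5) 57(c=7) 24(c=9)]
  27. access 24: HIT, count now 10. Cache: [33(c=5) 19(c=5) 57(c=7) 24(c=10)]
  28. access 24: HIT, count now 11. Cache: [33(c=5) 19(c=5) 57(c=7) 24(c=11)]
  29. access 33: HIT, count now 6. Cache: [19(c=5) 33(c=6) 57(c=7) 24(c=11)]
  30. access 57: HIT, count now 8. Cache: [19(c=5) 33(c=6) 57(c=8) 24(c=11)]
  31. access 52: MISS, evict 19(c=5). Cache: [52(c=1) 33(c=6) 57(c=8) 24(c=11)]
Total: 26 hits, 5 misses, 1 evictions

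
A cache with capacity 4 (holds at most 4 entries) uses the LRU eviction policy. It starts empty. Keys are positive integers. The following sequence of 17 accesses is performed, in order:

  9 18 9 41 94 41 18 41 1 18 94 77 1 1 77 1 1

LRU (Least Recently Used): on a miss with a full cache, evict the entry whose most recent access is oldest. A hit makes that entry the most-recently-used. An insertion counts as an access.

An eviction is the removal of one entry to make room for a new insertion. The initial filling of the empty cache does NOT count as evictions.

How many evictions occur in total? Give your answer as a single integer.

Answer: 2

Derivation:
LRU simulation (capacity=4):
  1. access 9: MISS. Cache (LRU->MRU): [9]
  2. access 18: MISS. Cache (LRU->MRU): [9 18]
  3. access 9: HIT. Cache (LRU->MRU): [18 9]
  4. access 41: MISS. Cache (LRU->MRU): [18 9 41]
  5. access 94: MISS. Cache (LRU->MRU): [18 9 41 94]
  6. access 41: HIT. Cache (LRU->MRU): [18 9 94 41]
  7. access 18: HIT. Cache (LRU->MRU): [9 94 41 18]
  8. access 41: HIT. Cache (LRU->MRU): [9 94 18 41]
  9. access 1: MISS, evict 9. Cache (LRU->MRU): [94 18 41 1]
  10. access 18: HIT. Cache (LRU->MRU): [94 41 1 18]
  11. access 94: HIT. Cache (LRU->MRU): [41 1 18 94]
  12. access 77: MISS, evict 41. Cache (LRU->MRU): [1 18 94 77]
  13. access 1: HIT. Cache (LRU->MRU): [18 94 77 1]
  14. access 1: HIT. Cache (LRU->MRU): [18 94 77 1]
  15. access 77: HIT. Cache (LRU->MRU): [18 94 1 77]
  16. access 1: HIT. Cache (LRU->MRU): [18 94 77 1]
  17. access 1: HIT. Cache (LRU->MRU): [18 94 77 1]
Total: 11 hits, 6 misses, 2 evictions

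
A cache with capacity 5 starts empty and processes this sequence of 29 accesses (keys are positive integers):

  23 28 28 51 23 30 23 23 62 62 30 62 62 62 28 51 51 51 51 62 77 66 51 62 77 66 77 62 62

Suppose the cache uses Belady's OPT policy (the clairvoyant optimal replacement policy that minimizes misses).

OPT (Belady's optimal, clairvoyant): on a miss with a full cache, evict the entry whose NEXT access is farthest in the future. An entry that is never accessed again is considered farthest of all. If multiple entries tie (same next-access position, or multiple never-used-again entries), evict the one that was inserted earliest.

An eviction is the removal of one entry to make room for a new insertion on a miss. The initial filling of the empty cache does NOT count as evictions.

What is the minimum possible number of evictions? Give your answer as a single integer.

Answer: 2

Derivation:
OPT (Belady) simulation (capacity=5):
  1. access 23: MISS. Cache: [23]
  2. access 28: MISS. Cache: [23 28]
  3. access 28: HIT. Next use of 28: step 15. Cache: [23 28]
  4. access 51: MISS. Cache: [23 28 51]
  5. access 23: HIT. Next use of 23: step 7. Cache: [23 28 51]
  6. access 30: MISS. Cache: [23 28 51 30]
  7. access 23: HIT. Next use of 23: step 8. Cache: [23 28 51 30]
  8. access 23: HIT. Next use of 23: never. Cache: [23 28 51 30]
  9. access 62: MISS. Cache: [23 28 51 30 62]
  10. access 62: HIT. Next use of 62: step 12. Cache: [23 28 51 30 62]
  11. access 30: HIT. Next use of 30: never. Cache: [23 28 51 30 62]
  12. access 62: HIT. Next use of 62: step 13. Cache: [23 28 51 30 62]
  13. access 62: HIT. Next use of 62: step 14. Cache: [23 28 51 30 62]
  14. access 62: HIT. Next use of 62: step 20. Cache: [23 28 51 30 62]
  15. access 28: HIT. Next use of 28: never. Cache: [23 28 51 30 62]
  16. access 51: HIT. Next use of 51: step 17. Cache: [23 28 51 30 62]
  17. access 51: HIT. Next use of 51: step 18. Cache: [23 28 51 30 62]
  18. access 51: HIT. Next use of 51: step 19. Cache: [23 28 51 30 62]
  19. access 51: HIT. Next use of 51: step 23. Cache: [23 28 51 30 62]
  20. access 62: HIT. Next use of 62: step 24. Cache: [23 28 51 30 62]
  21. access 77: MISS, evict 23 (next use: never). Cache: [28 51 30 62 77]
  22. access 66: MISS, evict 28 (next use: never). Cache: [51 30 62 77 66]
  23. access 51: HIT. Next use of 51: never. Cache: [51 30 62 77 66]
  24. access 62: HIT. Next use of 62: step 28. Cache: [51 30 62 77 66]
  25. access 77: HIT. Next use of 77: step 27. Cache: [51 30 62 77 66]
  26. access 66: HIT. Next use of 66: never. Cache: [51 30 62 77 66]
  27. access 77: HIT. Next use of 77: never. Cache: [51 30 62 77 66]
  28. access 62: HIT. Next use of 62: step 29. Cache: [51 30 62 77 66]
  29. access 62: HIT. Next use of 62: never. Cache: [51 30 62 77 66]
Total: 22 hits, 7 misses, 2 evictions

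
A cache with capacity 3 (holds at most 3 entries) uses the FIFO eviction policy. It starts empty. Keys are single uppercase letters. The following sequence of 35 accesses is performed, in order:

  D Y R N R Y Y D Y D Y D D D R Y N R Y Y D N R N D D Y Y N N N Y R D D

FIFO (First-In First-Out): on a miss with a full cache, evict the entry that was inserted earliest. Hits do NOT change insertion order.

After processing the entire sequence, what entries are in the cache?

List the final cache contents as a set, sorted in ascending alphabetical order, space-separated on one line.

Answer: D R Y

Derivation:
FIFO simulation (capacity=3):
  1. access D: MISS. Cache (old->new): [D]
  2. access Y: MISS. Cache (old->new): [D Y]
  3. access R: MISS. Cache (old->new): [D Y R]
  4. access N: MISS, evict D. Cache (old->new): [Y R N]
  5. access R: HIT. Cache (old->new): [Y R N]
  6. access Y: HIT. Cache (old->new): [Y R N]
  7. access Y: HIT. Cache (old->new): [Y R N]
  8. access D: MISS, evict Y. Cache (old->new): [R N D]
  9. access Y: MISS, evict R. Cache (old->new): [N D Y]
  10. access D: HIT. Cache (old->new): [N D Y]
  11. access Y: HIT. Cache (old->new): [N D Y]
  12. access D: HIT. Cache (old->new): [N D Y]
  13. access D: HIT. Cache (old->new): [N D Y]
  14. access D: HIT. Cache (old->new): [N D Y]
  15. access R: MISS, evict N. Cache (old->new): [D Y R]
  16. access Y: HIT. Cache (old->new): [D Y R]
  17. access N: MISS, evict D. Cache (old->new): [Y R N]
  18. access R: HIT. Cache (old->new): [Y R N]
  19. access Y: HIT. Cache (old->new): [Y R N]
  20. access Y: HIT. Cache (old->new): [Y R N]
  21. access D: MISS, evict Y. Cache (old->new): [R N D]
  22. access N: HIT. Cache (old->new): [R N D]
  23. access R: HIT. Cache (old->new): [R N D]
  24. access N: HIT. Cache (old->new): [R N D]
  25. access D: HIT. Cache (old->new): [R N D]
  26. access D: HIT. Cache (old->new): [R N D]
  27. access Y: MISS, evict R. Cache (old->new): [N D Y]
  28. access Y: HIT. Cache (old->new): [N D Y]
  29. access N: HIT. Cache (old->new): [N D Y]
  30. access N: HIT. Cache (old->new): [N D Y]
  31. access N: HIT. Cache (old->new): [N D Y]
  32. access Y: HIT. Cache (old->new): [N D Y]
  33. access R: MISS, evict N. Cache (old->new): [D Y R]
  34. access D: HIT. Cache (old->new): [D Y R]
  35. access D: HIT. Cache (old->new): [D Y R]
Total: 24 hits, 11 misses, 8 evictions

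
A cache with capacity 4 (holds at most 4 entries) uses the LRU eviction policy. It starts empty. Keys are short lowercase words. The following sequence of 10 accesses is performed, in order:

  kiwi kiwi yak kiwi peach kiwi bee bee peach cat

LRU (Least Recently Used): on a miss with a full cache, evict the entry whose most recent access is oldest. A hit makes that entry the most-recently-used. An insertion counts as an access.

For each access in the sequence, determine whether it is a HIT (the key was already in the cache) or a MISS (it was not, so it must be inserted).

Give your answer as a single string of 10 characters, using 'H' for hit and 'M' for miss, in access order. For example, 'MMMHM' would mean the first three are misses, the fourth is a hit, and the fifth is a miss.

Answer: MHMHMHMHHM

Derivation:
LRU simulation (capacity=4):
  1. access kiwi: MISS. Cache (LRU->MRU): [kiwi]
  2. access kiwi: HIT. Cache (LRU->MRU): [kiwi]
  3. access yak: MISS. Cache (LRU->MRU): [kiwi yak]
  4. access kiwi: HIT. Cache (LRU->MRU): [yak kiwi]
  5. access peach: MISS. Cache (LRU->MRU): [yak kiwi peach]
  6. access kiwi: HIT. Cache (LRU->MRU): [yak peach kiwi]
  7. access bee: MISS. Cache (LRU->MRU): [yak peach kiwi bee]
  8. access bee: HIT. Cache (LRU->MRU): [yak peach kiwi bee]
  9. access peach: HIT. Cache (LRU->MRU): [yak kiwi bee peach]
  10. access cat: MISS, evict yak. Cache (LRU->MRU): [kiwi bee peach cat]
Total: 5 hits, 5 misses, 1 evictions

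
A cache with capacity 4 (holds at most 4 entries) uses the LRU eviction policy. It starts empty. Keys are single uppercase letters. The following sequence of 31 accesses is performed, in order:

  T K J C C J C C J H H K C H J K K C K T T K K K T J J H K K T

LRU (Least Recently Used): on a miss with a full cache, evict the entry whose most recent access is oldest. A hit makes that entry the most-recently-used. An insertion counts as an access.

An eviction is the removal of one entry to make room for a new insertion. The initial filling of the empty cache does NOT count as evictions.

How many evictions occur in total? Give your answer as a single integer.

LRU simulation (capacity=4):
  1. access T: MISS. Cache (LRU->MRU): [T]
  2. access K: MISS. Cache (LRU->MRU): [T K]
  3. access J: MISS. Cache (LRU->MRU): [T K J]
  4. access C: MISS. Cache (LRU->MRU): [T K J C]
  5. access C: HIT. Cache (LRU->MRU): [T K J C]
  6. access J: HIT. Cache (LRU->MRU): [T K C J]
  7. access C: HIT. Cache (LRU->MRU): [T K J C]
  8. access C: HIT. Cache (LRU->MRU): [T K J C]
  9. access J: HIT. Cache (LRU->MRU): [T K C J]
  10. access H: MISS, evict T. Cache (LRU->MRU): [K C J H]
  11. access H: HIT. Cache (LRU->MRU): [K C J H]
  12. access K: HIT. Cache (LRU->MRU): [C J H K]
  13. access C: HIT. Cache (LRU->MRU): [J H K C]
  14. access H: HIT. Cache (LRU->MRU): [J K C H]
  15. access J: HIT. Cache (LRU->MRU): [K C H J]
  16. access K: HIT. Cache (LRU->MRU): [C H J K]
  17. access K: HIT. Cache (LRU->MRU): [C H J K]
  18. access C: HIT. Cache (LRU->MRU): [H J K C]
  19. access K: HIT. Cache (LRU->MRU): [H J C K]
  20. access T: MISS, evict H. Cache (LRU->MRU): [J C K T]
  21. access T: HIT. Cache (LRU->MRU): [J C K T]
  22. access K: HIT. Cache (LRU->MRU): [J C T K]
  23. access K: HIT. Cache (LRU->MRU): [J C T K]
  24. access K: HIT. Cache (LRU->MRU): [J C T K]
  25. access T: HIT. Cache (LRU->MRU): [J C K T]
  26. access J: HIT. Cache (LRU->MRU): [C K T J]
  27. access J: HIT. Cache (LRU->MRU): [C K T J]
  28. access H: MISS, evict C. Cache (LRU->MRU): [K T J H]
  29. access K: HIT. Cache (LRU->MRU): [T J H K]
  30. access K: HIT. Cache (LRU->MRU): [T J H K]
  31. access T: HIT. Cache (LRU->MRU): [J H K T]
Total: 24 hits, 7 misses, 3 evictions

Answer: 3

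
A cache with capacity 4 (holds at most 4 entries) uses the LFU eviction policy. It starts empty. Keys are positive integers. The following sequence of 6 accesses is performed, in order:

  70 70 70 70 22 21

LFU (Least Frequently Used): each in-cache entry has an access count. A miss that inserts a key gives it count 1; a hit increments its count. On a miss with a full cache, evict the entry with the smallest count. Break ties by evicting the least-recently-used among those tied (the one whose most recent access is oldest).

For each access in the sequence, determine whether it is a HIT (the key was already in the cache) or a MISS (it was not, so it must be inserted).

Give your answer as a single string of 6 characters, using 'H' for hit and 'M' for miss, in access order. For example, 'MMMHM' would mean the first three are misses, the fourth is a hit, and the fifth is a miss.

Answer: MHHHMM

Derivation:
LFU simulation (capacity=4):
  1. access 70: MISS. Cache: [70(c=1)]
  2. access 70: HIT, count now 2. Cache: [70(c=2)]
  3. access 70: HIT, count now 3. Cache: [70(c=3)]
  4. access 70: HIT, count now 4. Cache: [70(c=4)]
  5. access 22: MISS. Cache: [22(c=1) 70(c=4)]
  6. access 21: MISS. Cache: [22(c=1) 21(c=1) 70(c=4)]
Total: 3 hits, 3 misses, 0 evictions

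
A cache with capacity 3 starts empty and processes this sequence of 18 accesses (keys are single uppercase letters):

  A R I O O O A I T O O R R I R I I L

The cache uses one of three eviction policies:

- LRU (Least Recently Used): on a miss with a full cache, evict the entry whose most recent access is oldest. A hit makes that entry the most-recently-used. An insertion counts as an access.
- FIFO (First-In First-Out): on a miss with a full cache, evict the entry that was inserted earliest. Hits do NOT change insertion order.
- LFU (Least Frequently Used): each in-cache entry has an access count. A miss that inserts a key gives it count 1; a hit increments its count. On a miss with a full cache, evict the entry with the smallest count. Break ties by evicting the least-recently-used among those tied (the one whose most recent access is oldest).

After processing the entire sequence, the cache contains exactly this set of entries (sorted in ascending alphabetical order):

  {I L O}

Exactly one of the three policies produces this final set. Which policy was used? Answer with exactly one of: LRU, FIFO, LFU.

Answer: LFU

Derivation:
Simulating under each policy and comparing final sets:
  LRU: final set = {I L R} -> differs
  FIFO: final set = {I L R} -> differs
  LFU: final set = {I L O} -> MATCHES target
Only LFU produces the target set.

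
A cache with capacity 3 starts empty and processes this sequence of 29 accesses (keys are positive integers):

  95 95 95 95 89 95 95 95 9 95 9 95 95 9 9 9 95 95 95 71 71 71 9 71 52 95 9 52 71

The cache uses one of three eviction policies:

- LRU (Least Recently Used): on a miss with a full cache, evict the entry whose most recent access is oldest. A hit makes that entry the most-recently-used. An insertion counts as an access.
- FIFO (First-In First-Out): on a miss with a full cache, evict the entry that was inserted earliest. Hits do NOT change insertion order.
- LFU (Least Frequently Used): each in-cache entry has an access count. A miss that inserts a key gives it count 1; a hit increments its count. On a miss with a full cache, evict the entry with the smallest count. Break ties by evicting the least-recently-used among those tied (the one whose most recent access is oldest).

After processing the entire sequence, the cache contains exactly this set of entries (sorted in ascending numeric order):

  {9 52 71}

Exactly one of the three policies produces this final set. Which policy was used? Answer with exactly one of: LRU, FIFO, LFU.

Simulating under each policy and comparing final sets:
  LRU: final set = {9 52 71} -> MATCHES target
  FIFO: final set = {9 71 95} -> differs
  LFU: final set = {9 71 95} -> differs
Only LRU produces the target set.

Answer: LRU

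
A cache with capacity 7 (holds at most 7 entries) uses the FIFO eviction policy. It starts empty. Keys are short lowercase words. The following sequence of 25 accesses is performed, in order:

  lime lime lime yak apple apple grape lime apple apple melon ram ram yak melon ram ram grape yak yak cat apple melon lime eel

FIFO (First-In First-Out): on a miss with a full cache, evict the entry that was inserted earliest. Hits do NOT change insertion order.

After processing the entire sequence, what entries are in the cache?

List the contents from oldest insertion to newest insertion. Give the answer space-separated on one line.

FIFO simulation (capacity=7):
  1. access lime: MISS. Cache (old->new): [lime]
  2. access lime: HIT. Cache (old->new): [lime]
  3. access lime: HIT. Cache (old->new): [lime]
  4. access yak: MISS. Cache (old->new): [lime yak]
  5. access apple: MISS. Cache (old->new): [lime yak apple]
  6. access apple: HIT. Cache (old->new): [lime yak apple]
  7. access grape: MISS. Cache (old->new): [lime yak apple grape]
  8. access lime: HIT. Cache (old->new): [lime yak apple grape]
  9. access apple: HIT. Cache (old->new): [lime yak apple grape]
  10. access apple: HIT. Cache (old->new): [lime yak apple grape]
  11. access melon: MISS. Cache (old->new): [lime yak apple grape melon]
  12. access ram: MISS. Cache (old->new): [lime yak apple grape melon ram]
  13. access ram: HIT. Cache (old->new): [lime yak apple grape melon ram]
  14. access yak: HIT. Cache (old->new): [lime yak apple grape melon ram]
  15. access melon: HIT. Cache (old->new): [lime yak apple grape melon ram]
  16. access ram: HIT. Cache (old->new): [lime yak apple grape melon ram]
  17. access ram: HIT. Cache (old->new): [lime yak apple grape melon ram]
  18. access grape: HIT. Cache (old->new): [lime yak apple grape melon ram]
  19. access yak: HIT. Cache (old->new): [lime yak apple grape melon ram]
  20. access yak: HIT. Cache (old->new): [lime yak apple grape melon ram]
  21. access cat: MISS. Cache (old->new): [lime yak apple grape melon ram cat]
  22. access apple: HIT. Cache (old->new): [lime yak apple grape melon ram cat]
  23. access melon: HIT. Cache (old->new): [lime yak apple grape melon ram cat]
  24. access lime: HIT. Cache (old->new): [lime yak apple grape melon ram cat]
  25. access eel: MISS, evict lime. Cache (old->new): [yak apple grape melon ram cat eel]
Total: 17 hits, 8 misses, 1 evictions

Answer: yak apple grape melon ram cat eel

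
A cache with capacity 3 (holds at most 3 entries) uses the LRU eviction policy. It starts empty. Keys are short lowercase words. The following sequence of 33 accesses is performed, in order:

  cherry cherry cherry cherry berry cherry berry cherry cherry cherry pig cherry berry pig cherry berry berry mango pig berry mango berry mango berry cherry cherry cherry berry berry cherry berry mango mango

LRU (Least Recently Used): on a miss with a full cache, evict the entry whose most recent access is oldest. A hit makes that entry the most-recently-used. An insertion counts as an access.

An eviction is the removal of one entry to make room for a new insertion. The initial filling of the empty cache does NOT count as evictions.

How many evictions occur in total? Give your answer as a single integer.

LRU simulation (capacity=3):
  1. access cherry: MISS. Cache (LRU->MRU): [cherry]
  2. access cherry: HIT. Cache (LRU->MRU): [cherry]
  3. access cherry: HIT. Cache (LRU->MRU): [cherry]
  4. access cherry: HIT. Cache (LRU->MRU): [cherry]
  5. access berry: MISS. Cache (LRU->MRU): [cherry berry]
  6. access cherry: HIT. Cache (LRU->MRU): [berry cherry]
  7. access berry: HIT. Cache (LRU->MRU): [cherry berry]
  8. access cherry: HIT. Cache (LRU->MRU): [berry cherry]
  9. access cherry: HIT. Cache (LRU->MRU): [berry cherry]
  10. access cherry: HIT. Cache (LRU->MRU): [berry cherry]
  11. access pig: MISS. Cache (LRU->MRU): [berry cherry pig]
  12. access cherry: HIT. Cache (LRU->MRU): [berry pig cherry]
  13. access berry: HIT. Cache (LRU->MRU): [pig cherry berry]
  14. access pig: HIT. Cache (LRU->MRU): [cherry berry pig]
  15. access cherry: HIT. Cache (LRU->MRU): [berry pig cherry]
  16. access berry: HIT. Cache (LRU->MRU): [pig cherry berry]
  17. access berry: HIT. Cache (LRU->MRU): [pig cherry berry]
  18. access mango: MISS, evict pig. Cache (LRU->MRU): [cherry berry mango]
  19. access pig: MISS, evict cherry. Cache (LRU->MRU): [berry mango pig]
  20. access berry: HIT. Cache (LRU->MRU): [mango pig berry]
  21. access mango: HIT. Cache (LRU->MRU): [pig berry mango]
  22. access berry: HIT. Cache (LRU->MRU): [pig mango berry]
  23. access mango: HIT. Cache (LRU->MRU): [pig berry mango]
  24. access berry: HIT. Cache (LRU->MRU): [pig mango berry]
  25. access cherry: MISS, evict pig. Cache (LRU->MRU): [mango berry cherry]
  26. access cherry: HIT. Cache (LRU->MRU): [mango berry cherry]
  27. access cherry: HIT. Cache (LRU->MRU): [mango berry cherry]
  28. access berry: HIT. Cache (LRU->MRU): [mango cherry berry]
  29. access berry: HIT. Cache (LRU->MRU): [mango cherry berry]
  30. access cherry: HIT. Cache (LRU->MRU): [mango berry cherry]
  31. access berry: HIT. Cache (LRU->MRU): [mango cherry berry]
  32. access mango: HIT. Cache (LRU->MRU): [cherry berry mango]
  33. access mango: HIT. Cache (LRU->MRU): [cherry berry mango]
Total: 27 hits, 6 misses, 3 evictions

Answer: 3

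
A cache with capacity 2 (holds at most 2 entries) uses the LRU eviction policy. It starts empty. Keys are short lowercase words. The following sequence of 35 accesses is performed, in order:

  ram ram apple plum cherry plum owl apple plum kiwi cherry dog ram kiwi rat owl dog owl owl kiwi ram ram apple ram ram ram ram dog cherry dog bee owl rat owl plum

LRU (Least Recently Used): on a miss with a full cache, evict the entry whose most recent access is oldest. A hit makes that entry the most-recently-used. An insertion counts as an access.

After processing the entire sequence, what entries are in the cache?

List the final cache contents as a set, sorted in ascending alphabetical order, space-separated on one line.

LRU simulation (capacity=2):
  1. access ram: MISS. Cache (LRU->MRU): [ram]
  2. access ram: HIT. Cache (LRU->MRU): [ram]
  3. access apple: MISS. Cache (LRU->MRU): [ram apple]
  4. access plum: MISS, evict ram. Cache (LRU->MRU): [apple plum]
  5. access cherry: MISS, evict apple. Cache (LRU->MRU): [plum cherry]
  6. access plum: HIT. Cache (LRU->MRU): [cherry plum]
  7. access owl: MISS, evict cherry. Cache (LRU->MRU): [plum owl]
  8. access apple: MISS, evict plum. Cache (LRU->MRU): [owl apple]
  9. access plum: MISS, evict owl. Cache (LRU->MRU): [apple plum]
  10. access kiwi: MISS, evict apple. Cache (LRU->MRU): [plum kiwi]
  11. access cherry: MISS, evict plum. Cache (LRU->MRU): [kiwi cherry]
  12. access dog: MISS, evict kiwi. Cache (LRU->MRU): [cherry dog]
  13. access ram: MISS, evict cherry. Cache (LRU->MRU): [dog ram]
  14. access kiwi: MISS, evict dog. Cache (LRU->MRU): [ram kiwi]
  15. access rat: MISS, evict ram. Cache (LRU->MRU): [kiwi rat]
  16. access owl: MISS, evict kiwi. Cache (LRU->MRU): [rat owl]
  17. access dog: MISS, evict rat. Cache (LRU->MRU): [owl dog]
  18. access owl: HIT. Cache (LRU->MRU): [dog owl]
  19. access owl: HIT. Cache (LRU->MRU): [dog owl]
  20. access kiwi: MISS, evict dog. Cache (LRU->MRU): [owl kiwi]
  21. access ram: MISS, evict owl. Cache (LRU->MRU): [kiwi ram]
  22. access ram: HIT. Cache (LRU->MRU): [kiwi ram]
  23. access apple: MISS, evict kiwi. Cache (LRU->MRU): [ram apple]
  24. access ram: HIT. Cache (LRU->MRU): [apple ram]
  25. access ram: HIT. Cache (LRU->MRU): [apple ram]
  26. access ram: HIT. Cache (LRU->MRU): [apple ram]
  27. access ram: HIT. Cache (LRU->MRU): [apple ram]
  28. access dog: MISS, evict apple. Cache (LRU->MRU): [ram dog]
  29. access cherry: MISS, evict ram. Cache (LRU->MRU): [dog cherry]
  30. access dog: HIT. Cache (LRU->MRU): [cherry dog]
  31. access bee: MISS, evict cherry. Cache (LRU->MRU): [dog bee]
  32. access owl: MISS, evict dog. Cache (LRU->MRU): [bee owl]
  33. access rat: MISS, evict bee. Cache (LRU->MRU): [owl rat]
  34. access owl: HIT. Cache (LRU->MRU): [rat owl]
  35. access plum: MISS, evict rat. Cache (LRU->MRU): [owl plum]
Total: 11 hits, 24 misses, 22 evictions

Answer: owl plum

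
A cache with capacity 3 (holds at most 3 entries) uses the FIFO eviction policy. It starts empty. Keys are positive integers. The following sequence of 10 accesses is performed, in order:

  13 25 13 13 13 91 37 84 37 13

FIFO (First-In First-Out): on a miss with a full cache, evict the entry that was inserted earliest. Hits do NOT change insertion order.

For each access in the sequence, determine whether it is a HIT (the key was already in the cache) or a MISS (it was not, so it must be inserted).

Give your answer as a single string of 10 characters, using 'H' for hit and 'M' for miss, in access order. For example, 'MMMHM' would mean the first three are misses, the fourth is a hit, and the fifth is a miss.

Answer: MMHHHMMMHM

Derivation:
FIFO simulation (capacity=3):
  1. access 13: MISS. Cache (old->new): [13]
  2. access 25: MISS. Cache (old->new): [13 25]
  3. access 13: HIT. Cache (old->new): [13 25]
  4. access 13: HIT. Cache (old->new): [13 25]
  5. access 13: HIT. Cache (old->new): [13 25]
  6. access 91: MISS. Cache (old->new): [13 25 91]
  7. access 37: MISS, evict 13. Cache (old->new): [25 91 37]
  8. access 84: MISS, evict 25. Cache (old->new): [91 37 84]
  9. access 37: HIT. Cache (old->new): [91 37 84]
  10. access 13: MISS, evict 91. Cache (old->new): [37 84 13]
Total: 4 hits, 6 misses, 3 evictions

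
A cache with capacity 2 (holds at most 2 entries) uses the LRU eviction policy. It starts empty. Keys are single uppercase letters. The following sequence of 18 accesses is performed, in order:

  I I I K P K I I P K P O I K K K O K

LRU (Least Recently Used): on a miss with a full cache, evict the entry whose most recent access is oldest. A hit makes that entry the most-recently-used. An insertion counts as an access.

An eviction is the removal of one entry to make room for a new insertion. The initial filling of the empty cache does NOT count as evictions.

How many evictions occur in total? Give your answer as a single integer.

LRU simulation (capacity=2):
  1. access I: MISS. Cache (LRU->MRU): [I]
  2. access I: HIT. Cache (LRU->MRU): [I]
  3. access I: HIT. Cache (LRU->MRU): [I]
  4. access K: MISS. Cache (LRU->MRU): [I K]
  5. access P: MISS, evict I. Cache (LRU->MRU): [K P]
  6. access K: HIT. Cache (LRU->MRU): [P K]
  7. access I: MISS, evict P. Cache (LRU->MRU): [K I]
  8. access I: HIT. Cache (LRU->MRU): [K I]
  9. access P: MISS, evict K. Cache (LRU->MRU): [I P]
  10. access K: MISS, evict I. Cache (LRU->MRU): [P K]
  11. access P: HIT. Cache (LRU->MRU): [K P]
  12. access O: MISS, evict K. Cache (LRU->MRU): [P O]
  13. access I: MISS, evict P. Cache (LRU->MRU): [O I]
  14. access K: MISS, evict O. Cache (LRU->MRU): [I K]
  15. access K: HIT. Cache (LRU->MRU): [I K]
  16. access K: HIT. Cache (LRU->MRU): [I K]
  17. access O: MISS, evict I. Cache (LRU->MRU): [K O]
  18. access K: HIT. Cache (LRU->MRU): [O K]
Total: 8 hits, 10 misses, 8 evictions

Answer: 8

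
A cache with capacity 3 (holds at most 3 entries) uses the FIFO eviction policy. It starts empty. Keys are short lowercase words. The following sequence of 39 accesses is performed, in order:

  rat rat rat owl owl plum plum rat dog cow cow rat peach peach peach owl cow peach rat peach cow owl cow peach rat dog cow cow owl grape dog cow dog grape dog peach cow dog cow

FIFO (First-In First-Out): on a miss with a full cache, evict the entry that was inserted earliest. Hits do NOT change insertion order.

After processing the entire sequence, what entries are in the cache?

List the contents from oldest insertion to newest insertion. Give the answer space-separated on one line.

Answer: cow dog peach

Derivation:
FIFO simulation (capacity=3):
  1. access rat: MISS. Cache (old->new): [rat]
  2. access rat: HIT. Cache (old->new): [rat]
  3. access rat: HIT. Cache (old->new): [rat]
  4. access owl: MISS. Cache (old->new): [rat owl]
  5. access owl: HIT. Cache (old->new): [rat owl]
  6. access plum: MISS. Cache (old->new): [rat owl plum]
  7. access plum: HIT. Cache (old->new): [rat owl plum]
  8. access rat: HIT. Cache (old->new): [rat owl plum]
  9. access dog: MISS, evict rat. Cache (old->new): [owl plum dog]
  10. access cow: MISS, evict owl. Cache (old->new): [plum dog cow]
  11. access cow: HIT. Cache (old->new): [plum dog cow]
  12. access rat: MISS, evict plum. Cache (old->new): [dog cow rat]
  13. access peach: MISS, evict dog. Cache (old->new): [cow rat peach]
  14. access peach: HIT. Cache (old->new): [cow rat peach]
  15. access peach: HIT. Cache (old->new): [cow rat peach]
  16. access owl: MISS, evict cow. Cache (old->new): [rat peach owl]
  17. access cow: MISS, evict rat. Cache (old->new): [peach owl cow]
  18. access peach: HIT. Cache (old->new): [peach owl cow]
  19. access rat: MISS, evict peach. Cache (old->new): [owl cow rat]
  20. access peach: MISS, evict owl. Cache (old->new): [cow rat peach]
  21. access cow: HIT. Cache (old->new): [cow rat peach]
  22. access owl: MISS, evict cow. Cache (old->new): [rat peach owl]
  23. access cow: MISS, evict rat. Cache (old->new): [peach owl cow]
  24. access peach: HIT. Cache (old->new): [peach owl cow]
  25. access rat: MISS, evict peach. Cache (old->new): [owl cow rat]
  26. access dog: MISS, evict owl. Cache (old->new): [cow rat dog]
  27. access cow: HIT. Cache (old->new): [cow rat dog]
  28. access cow: HIT. Cache (old->new): [cow rat dog]
  29. access owl: MISS, evict cow. Cache (old->new): [rat dog owl]
  30. access grape: MISS, evict rat. Cache (old->new): [dog owl grape]
  31. access dog: HIT. Cache (old->new): [dog owl grape]
  32. access cow: MISS, evict dog. Cache (old->new): [owl grape cow]
  33. access dog: MISS, evict owl. Cache (old->new): [grape cow dog]
  34. access grape: HIT. Cache (old->new): [grape cow dog]
  35. access dog: HIT. Cache (old->new): [grape cow dog]
  36. access peach: MISS, evict grape. Cache (old->new): [cow dog peach]
  37. access cow: HIT. Cache (old->new): [cow dog peach]
  38. access dog: HIT. Cache (old->new): [cow dog peach]
  39. access cow: HIT. Cache (old->new): [cow dog peach]
Total: 19 hits, 20 misses, 17 evictions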